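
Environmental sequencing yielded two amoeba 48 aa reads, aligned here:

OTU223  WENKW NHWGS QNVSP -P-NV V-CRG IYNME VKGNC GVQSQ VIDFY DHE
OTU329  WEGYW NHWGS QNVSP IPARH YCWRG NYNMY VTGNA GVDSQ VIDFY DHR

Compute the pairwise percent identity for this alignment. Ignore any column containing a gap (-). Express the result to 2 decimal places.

Excluding the 3 gap columns leaves 45 comparable sites.
Differing sites — 3:N/G; 4:K/Y; 19:N/R; 20:V/H; 21:V/Y; 23:C/W; 26:I/N; 30:E/Y; 32:K/T; 35:C/A; 38:Q/D; 48:E/R.
33 of the 45 comparable sites match, so the percent identity is 33/45 × 100 = 73.33%.

73.33%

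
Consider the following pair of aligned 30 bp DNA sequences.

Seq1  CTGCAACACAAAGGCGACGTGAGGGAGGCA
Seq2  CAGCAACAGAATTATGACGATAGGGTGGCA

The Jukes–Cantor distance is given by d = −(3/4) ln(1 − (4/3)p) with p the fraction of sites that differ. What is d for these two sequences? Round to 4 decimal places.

0.3831

The sequences differ at positions 2 (T/A), 9 (C/G), 12 (A/T), 13 (G/T), 14 (G/A), 15 (C/T), 20 (T/A), 21 (G/T), 26 (A/T).
p = 9/30 = 0.300000.
d = −0.75 · ln(1 − (4/3)·0.300000) = −0.75 · ln(0.600000) = −0.75 · (-0.510826) = 0.3831.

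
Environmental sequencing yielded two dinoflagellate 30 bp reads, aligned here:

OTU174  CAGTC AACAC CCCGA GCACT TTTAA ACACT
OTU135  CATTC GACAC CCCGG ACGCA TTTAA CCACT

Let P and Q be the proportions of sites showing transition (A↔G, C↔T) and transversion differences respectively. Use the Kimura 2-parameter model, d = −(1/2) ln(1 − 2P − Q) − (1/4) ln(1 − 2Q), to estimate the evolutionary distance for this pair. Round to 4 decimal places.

0.2842

Differing sites — 3:G/T (Tv); 6:A/G (Ti); 15:A/G (Ti); 16:G/A (Ti); 18:A/G (Ti); 20:T/A (Tv); 26:A/C (Tv).
Of the 7 differences, 4 transitions and 3 transversions over 30 sites: P = 4/30 = 0.133333, Q = 3/30 = 0.100000.
d = −0.5·ln(0.633334) − 0.25·ln(0.800000) = −0.5·(-0.456757) − 0.25·(-0.223144) = 0.2842.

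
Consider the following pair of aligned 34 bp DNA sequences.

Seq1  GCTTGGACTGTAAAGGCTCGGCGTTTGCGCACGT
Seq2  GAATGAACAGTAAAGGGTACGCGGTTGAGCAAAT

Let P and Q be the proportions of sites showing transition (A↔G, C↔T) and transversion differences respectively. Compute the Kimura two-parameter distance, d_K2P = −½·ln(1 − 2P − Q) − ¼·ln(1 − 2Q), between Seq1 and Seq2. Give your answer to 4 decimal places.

0.4294

Mismatches occur at site 2 (C→A, transversion), site 3 (T→A, transversion), site 6 (G→A, transition), site 9 (T→A, transversion), site 17 (C→G, transversion), site 19 (C→A, transversion), site 20 (G→C, transversion), site 24 (T→G, transversion), site 28 (C→A, transversion), site 32 (C→A, transversion), site 33 (G→A, transition).
Of the 11 differences, 2 transitions and 9 transversions over 34 sites: P = 2/34 = 0.058824, Q = 9/34 = 0.264706.
d = −0.5·ln(0.617646) − 0.25·ln(0.470588) = −0.5·(-0.481840) − 0.25·(-0.753772) = 0.4294.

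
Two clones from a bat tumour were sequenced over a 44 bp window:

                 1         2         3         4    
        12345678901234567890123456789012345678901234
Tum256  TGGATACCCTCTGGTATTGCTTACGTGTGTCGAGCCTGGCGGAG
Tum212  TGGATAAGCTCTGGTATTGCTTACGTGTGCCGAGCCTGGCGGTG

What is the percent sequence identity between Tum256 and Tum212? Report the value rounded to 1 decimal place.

90.9%

Differing sites — 7:C/A; 8:C/G; 30:T/C; 43:A/T.
40 of the 44 sites match, so the percent identity is 40/44 × 100 = 90.9%.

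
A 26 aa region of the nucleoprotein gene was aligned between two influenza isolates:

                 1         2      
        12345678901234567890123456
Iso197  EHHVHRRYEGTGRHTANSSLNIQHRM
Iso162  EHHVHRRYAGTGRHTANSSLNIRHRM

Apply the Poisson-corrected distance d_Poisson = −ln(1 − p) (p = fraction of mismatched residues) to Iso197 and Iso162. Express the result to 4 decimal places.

The sequences differ at positions 9 (E/A), 23 (Q/R).
p = 2/26 = 0.076923.
d = −ln(1 − 0.076923) = −ln(0.923077) = 0.0800.

0.0800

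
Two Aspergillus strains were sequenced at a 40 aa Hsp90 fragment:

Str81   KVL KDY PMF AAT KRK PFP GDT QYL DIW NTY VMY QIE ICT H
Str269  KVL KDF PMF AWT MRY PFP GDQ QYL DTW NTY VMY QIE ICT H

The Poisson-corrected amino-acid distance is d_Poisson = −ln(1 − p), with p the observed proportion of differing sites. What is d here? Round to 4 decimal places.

0.1625

Mismatches occur at site 6 (Y/F), site 11 (A/W), site 13 (K/M), site 15 (K/Y), site 21 (T/Q), site 26 (I/T).
p = 6/40 = 0.150000.
d = −ln(1 − 0.150000) = −ln(0.850000) = 0.1625.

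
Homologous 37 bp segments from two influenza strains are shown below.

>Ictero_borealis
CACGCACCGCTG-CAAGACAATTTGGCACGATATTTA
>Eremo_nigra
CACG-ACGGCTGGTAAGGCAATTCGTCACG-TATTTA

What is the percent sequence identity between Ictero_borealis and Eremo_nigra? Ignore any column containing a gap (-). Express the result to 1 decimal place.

Excluding the 3 gap columns leaves 34 comparable sites.
The sequences differ at positions 8 (C/G), 14 (C/T), 18 (A/G), 24 (T/C), 26 (G/T).
29 of the 34 comparable sites match, so the percent identity is 29/34 × 100 = 85.3%.

85.3%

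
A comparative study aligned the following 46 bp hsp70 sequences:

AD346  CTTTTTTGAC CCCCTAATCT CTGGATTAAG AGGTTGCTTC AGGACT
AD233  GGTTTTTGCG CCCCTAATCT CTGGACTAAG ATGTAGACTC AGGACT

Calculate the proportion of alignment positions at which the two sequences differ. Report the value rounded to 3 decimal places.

Mismatches occur at site 1 (C/G), site 2 (T/G), site 9 (A/C), site 10 (C/G), site 26 (T/C), site 32 (G/T), site 35 (T/A), site 37 (C/A), site 38 (T/C).
There are 9 differences over 46 sites, so p = 9/46 = 0.196.

0.196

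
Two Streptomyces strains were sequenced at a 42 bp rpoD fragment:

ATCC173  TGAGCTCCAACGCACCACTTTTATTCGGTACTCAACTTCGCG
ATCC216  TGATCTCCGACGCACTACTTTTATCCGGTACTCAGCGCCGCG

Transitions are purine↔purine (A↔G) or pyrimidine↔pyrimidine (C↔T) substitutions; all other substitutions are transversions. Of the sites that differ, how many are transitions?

5

Differing sites — 4:G/T (Tv); 9:A/G (Ti); 16:C/T (Ti); 25:T/C (Ti); 35:A/G (Ti); 37:T/G (Tv); 38:T/C (Ti).
Of the 7 differences, 5 transitions and 2 transversions, so the answer is 5.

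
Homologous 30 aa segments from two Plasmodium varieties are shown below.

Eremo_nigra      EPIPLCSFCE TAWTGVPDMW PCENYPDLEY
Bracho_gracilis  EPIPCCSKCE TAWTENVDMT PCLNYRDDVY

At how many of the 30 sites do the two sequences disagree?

10

Mismatches occur at site 5 (L/C), site 8 (F/K), site 15 (G/E), site 16 (V/N), site 17 (P/V), site 20 (W/T), site 23 (E/L), site 26 (P/R), site 28 (L/D), site 29 (E/V).
That gives 10 mismatches out of 30 aligned sites, so the Hamming distance is 10.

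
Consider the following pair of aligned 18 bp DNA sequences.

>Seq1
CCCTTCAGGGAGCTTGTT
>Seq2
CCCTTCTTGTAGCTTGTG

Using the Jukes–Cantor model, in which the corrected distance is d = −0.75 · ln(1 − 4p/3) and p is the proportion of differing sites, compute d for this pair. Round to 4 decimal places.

0.2635

Differing sites — 7:A/T; 8:G/T; 10:G/T; 18:T/G.
p = 4/18 = 0.222222.
d = −0.75 · ln(1 − (4/3)·0.222222) = −0.75 · ln(0.703704) = −0.75 · (-0.351397) = 0.2635.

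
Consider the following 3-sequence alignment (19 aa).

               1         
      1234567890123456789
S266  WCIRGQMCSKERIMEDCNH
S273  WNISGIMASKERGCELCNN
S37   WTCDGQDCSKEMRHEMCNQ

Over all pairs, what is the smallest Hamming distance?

Pairwise Hamming distances:
  S266 vs S273: 8
  S266 vs S37: 9
  S273 vs S37: 11
The smallest is 8, between S266 and S273.

8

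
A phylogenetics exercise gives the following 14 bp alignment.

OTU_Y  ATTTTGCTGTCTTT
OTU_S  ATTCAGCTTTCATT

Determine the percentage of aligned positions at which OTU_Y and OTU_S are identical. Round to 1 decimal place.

Mismatches occur at site 4 (T/C), site 5 (T/A), site 9 (G/T), site 12 (T/A).
10 of the 14 sites match, so the percent identity is 10/14 × 100 = 71.4%.

71.4%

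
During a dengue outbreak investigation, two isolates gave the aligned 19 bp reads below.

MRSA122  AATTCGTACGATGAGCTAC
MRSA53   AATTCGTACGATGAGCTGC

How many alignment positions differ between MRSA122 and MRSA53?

1

Differing sites — 18:A/G.
That gives 1 mismatch out of 19 aligned sites, so the Hamming distance is 1.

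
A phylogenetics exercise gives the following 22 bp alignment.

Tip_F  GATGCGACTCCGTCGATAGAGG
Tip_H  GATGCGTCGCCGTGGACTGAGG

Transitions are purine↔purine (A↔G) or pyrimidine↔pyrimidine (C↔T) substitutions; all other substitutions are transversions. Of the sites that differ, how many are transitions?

1

Mismatches occur at site 7 (A→T, transversion), site 9 (T→G, transversion), site 14 (C→G, transversion), site 17 (T→C, transition), site 18 (A→T, transversion).
Of the 5 differences, 1 transition and 4 transversions, so the answer is 1.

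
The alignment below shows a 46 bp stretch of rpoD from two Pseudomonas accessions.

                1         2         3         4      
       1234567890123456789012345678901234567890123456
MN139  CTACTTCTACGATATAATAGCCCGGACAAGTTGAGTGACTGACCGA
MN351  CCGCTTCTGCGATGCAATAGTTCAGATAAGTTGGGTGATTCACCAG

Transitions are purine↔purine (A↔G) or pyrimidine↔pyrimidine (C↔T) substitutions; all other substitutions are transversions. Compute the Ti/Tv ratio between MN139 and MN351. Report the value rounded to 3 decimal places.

13.000

The sequences differ at positions 2 (T/C, transition), 3 (A/G, transition), 9 (A/G, transition), 14 (A/G, transition), 15 (T/C, transition), 21 (C/T, transition), 22 (C/T, transition), 24 (G/A, transition), 27 (C/T, transition), 34 (A/G, transition), 39 (C/T, transition), 41 (G/C, transversion), 45 (G/A, transition), 46 (A/G, transition).
Of the 14 differences, 13 transitions and 1 transversion, so Ti/Tv = 13/1 = 13.000.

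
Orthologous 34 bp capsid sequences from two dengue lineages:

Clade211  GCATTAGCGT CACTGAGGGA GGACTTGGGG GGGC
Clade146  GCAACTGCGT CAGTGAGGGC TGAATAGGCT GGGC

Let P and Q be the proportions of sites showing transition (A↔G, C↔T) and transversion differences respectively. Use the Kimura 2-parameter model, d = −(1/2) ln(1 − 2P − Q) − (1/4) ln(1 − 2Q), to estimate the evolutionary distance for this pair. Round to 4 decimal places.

0.3839

Mismatches occur at site 4 (T/A, transversion), site 5 (T/C, transition), site 6 (A/T, transversion), site 13 (C/G, transversion), site 20 (A/C, transversion), site 21 (G/T, transversion), site 24 (C/A, transversion), site 26 (T/A, transversion), site 29 (G/C, transversion), site 30 (G/T, transversion).
Of the 10 differences, 1 transition and 9 transversions over 34 sites: P = 1/34 = 0.029412, Q = 9/34 = 0.264706.
d = −0.5·ln(0.676470) − 0.25·ln(0.470588) = −0.5·(-0.390867) − 0.25·(-0.753772) = 0.3839.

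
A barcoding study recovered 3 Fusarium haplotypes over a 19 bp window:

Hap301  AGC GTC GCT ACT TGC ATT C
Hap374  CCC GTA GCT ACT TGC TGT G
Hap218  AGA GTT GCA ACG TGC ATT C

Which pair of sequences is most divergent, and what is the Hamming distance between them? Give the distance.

9

Pairwise Hamming distances:
  Hap301 vs Hap374: 6
  Hap301 vs Hap218: 4
  Hap374 vs Hap218: 9
The largest is 9, between Hap374 and Hap218.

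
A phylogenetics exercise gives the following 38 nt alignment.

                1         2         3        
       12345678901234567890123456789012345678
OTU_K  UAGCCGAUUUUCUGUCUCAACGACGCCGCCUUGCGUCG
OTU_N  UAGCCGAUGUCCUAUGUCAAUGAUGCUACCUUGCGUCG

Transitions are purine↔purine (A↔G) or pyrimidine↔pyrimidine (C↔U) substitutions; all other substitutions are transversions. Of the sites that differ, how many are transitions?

6

The sequences differ at positions 9 (U/G, transversion), 11 (U/C, transition), 14 (G/A, transition), 16 (C/G, transversion), 21 (C/U, transition), 24 (C/U, transition), 27 (C/U, transition), 28 (G/A, transition).
Of the 8 differences, 6 transitions and 2 transversions, so the answer is 6.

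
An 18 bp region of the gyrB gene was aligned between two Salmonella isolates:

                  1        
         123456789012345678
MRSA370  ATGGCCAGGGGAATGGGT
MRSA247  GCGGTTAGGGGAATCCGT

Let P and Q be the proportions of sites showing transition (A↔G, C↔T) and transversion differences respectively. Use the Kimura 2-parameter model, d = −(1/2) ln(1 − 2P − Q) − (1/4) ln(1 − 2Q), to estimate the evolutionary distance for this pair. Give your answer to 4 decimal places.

0.4683

Mismatches occur at site 1 (A/G, transition), site 2 (T/C, transition), site 5 (C/T, transition), site 6 (C/T, transition), site 15 (G/C, transversion), site 16 (G/C, transversion).
Of the 6 differences, 4 transitions and 2 transversions over 18 sites: P = 4/18 = 0.222222, Q = 2/18 = 0.111111.
d = −0.5·ln(0.444445) − 0.25·ln(0.777778) = −0.5·(-0.810929) − 0.25·(-0.251314) = 0.4683.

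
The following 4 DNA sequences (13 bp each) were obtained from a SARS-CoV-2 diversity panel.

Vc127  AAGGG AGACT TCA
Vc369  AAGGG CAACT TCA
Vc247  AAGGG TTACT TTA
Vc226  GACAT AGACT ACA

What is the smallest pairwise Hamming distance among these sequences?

Pairwise Hamming distances:
  Vc127 vs Vc369: 2
  Vc127 vs Vc247: 3
  Vc127 vs Vc226: 5
  Vc369 vs Vc247: 3
  Vc369 vs Vc226: 7
  Vc247 vs Vc226: 8
The smallest is 2, between Vc127 and Vc369.

2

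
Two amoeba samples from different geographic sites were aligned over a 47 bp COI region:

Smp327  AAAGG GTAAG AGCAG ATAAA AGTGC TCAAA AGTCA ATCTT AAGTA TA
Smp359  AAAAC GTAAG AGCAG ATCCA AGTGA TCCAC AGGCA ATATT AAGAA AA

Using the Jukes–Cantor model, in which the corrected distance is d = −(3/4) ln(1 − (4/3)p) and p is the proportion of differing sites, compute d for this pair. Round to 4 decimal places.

Differing sites — 4:G/A; 5:G/C; 18:A/C; 19:A/C; 25:C/A; 28:A/C; 30:A/C; 33:T/G; 38:C/A; 44:T/A; 46:T/A.
p = 11/47 = 0.234043.
d = −0.75 · ln(1 − (4/3)·0.234043) = −0.75 · ln(0.687943) = −0.75 · (-0.374049) = 0.2805.

0.2805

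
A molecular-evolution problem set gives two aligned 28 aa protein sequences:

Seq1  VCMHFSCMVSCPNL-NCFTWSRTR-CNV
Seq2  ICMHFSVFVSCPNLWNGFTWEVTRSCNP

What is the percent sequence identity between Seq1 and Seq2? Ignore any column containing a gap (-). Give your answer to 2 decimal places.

Excluding the 2 gap columns leaves 26 comparable sites.
Differing sites — 1:V/I; 7:C/V; 8:M/F; 17:C/G; 21:S/E; 22:R/V; 28:V/P.
19 of the 26 comparable sites match, so the percent identity is 19/26 × 100 = 73.08%.

73.08%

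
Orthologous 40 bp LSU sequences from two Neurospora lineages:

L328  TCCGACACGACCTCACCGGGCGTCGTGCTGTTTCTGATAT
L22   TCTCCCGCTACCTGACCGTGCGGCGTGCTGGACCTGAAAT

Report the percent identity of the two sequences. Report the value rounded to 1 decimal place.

70.0%

Differing sites — 3:C/T; 4:G/C; 5:A/C; 7:A/G; 9:G/T; 14:C/G; 19:G/T; 23:T/G; 31:T/G; 32:T/A; 33:T/C; 38:T/A.
28 of the 40 sites match, so the percent identity is 28/40 × 100 = 70.0%.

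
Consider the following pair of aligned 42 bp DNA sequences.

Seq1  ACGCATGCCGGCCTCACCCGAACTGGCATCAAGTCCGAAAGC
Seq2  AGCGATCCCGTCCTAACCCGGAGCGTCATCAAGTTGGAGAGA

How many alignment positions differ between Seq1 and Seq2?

14

Differing sites — 2:C/G; 3:G/C; 4:C/G; 7:G/C; 11:G/T; 15:C/A; 21:A/G; 23:C/G; 24:T/C; 26:G/T; 35:C/T; 36:C/G; 39:A/G; 42:C/A.
That gives 14 mismatches out of 42 aligned sites, so the Hamming distance is 14.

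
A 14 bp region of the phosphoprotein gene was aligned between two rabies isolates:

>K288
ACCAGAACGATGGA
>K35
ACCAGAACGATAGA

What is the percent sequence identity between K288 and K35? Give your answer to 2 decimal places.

The sequences differ at position 12 (G/A).
13 of the 14 sites match, so the percent identity is 13/14 × 100 = 92.86%.

92.86%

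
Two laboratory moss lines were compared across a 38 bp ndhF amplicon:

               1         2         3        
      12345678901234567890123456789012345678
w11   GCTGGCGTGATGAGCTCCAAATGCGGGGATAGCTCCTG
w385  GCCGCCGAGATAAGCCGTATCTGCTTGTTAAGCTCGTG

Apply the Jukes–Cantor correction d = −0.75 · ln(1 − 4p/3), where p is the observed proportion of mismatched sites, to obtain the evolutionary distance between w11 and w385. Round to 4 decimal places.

The sequences differ at positions 3 (T/C), 5 (G/C), 8 (T/A), 12 (G/A), 16 (T/C), 17 (C/G), 18 (C/T), 20 (A/T), 21 (A/C), 25 (G/T), 26 (G/T), 28 (G/T), 29 (A/T), 30 (T/A), 36 (C/G).
p = 15/38 = 0.394737.
d = −0.75 · ln(1 − (4/3)·0.394737) = −0.75 · ln(0.473684) = −0.75 · (-0.747215) = 0.5604.

0.5604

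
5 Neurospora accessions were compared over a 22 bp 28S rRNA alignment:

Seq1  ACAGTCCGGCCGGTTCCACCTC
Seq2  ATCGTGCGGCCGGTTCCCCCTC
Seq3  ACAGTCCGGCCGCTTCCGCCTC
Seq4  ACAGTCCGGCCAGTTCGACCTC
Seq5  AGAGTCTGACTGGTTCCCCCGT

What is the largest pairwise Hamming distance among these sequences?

Pairwise Hamming distances:
  Seq1 vs Seq2: 4
  Seq1 vs Seq3: 2
  Seq1 vs Seq4: 2
  Seq1 vs Seq5: 7
  Seq2 vs Seq3: 5
  Seq2 vs Seq4: 6
  Seq2 vs Seq5: 8
  Seq3 vs Seq4: 4
  Seq3 vs Seq5: 8
  Seq4 vs Seq5: 9
The largest is 9, between Seq4 and Seq5.

9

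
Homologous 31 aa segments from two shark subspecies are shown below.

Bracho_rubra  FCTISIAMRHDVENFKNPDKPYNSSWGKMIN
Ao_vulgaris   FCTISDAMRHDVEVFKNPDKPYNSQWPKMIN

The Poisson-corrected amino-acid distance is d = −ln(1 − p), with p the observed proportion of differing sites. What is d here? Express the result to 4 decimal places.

Differing sites — 6:I/D; 14:N/V; 25:S/Q; 27:G/P.
p = 4/31 = 0.129032.
d = −ln(1 − 0.129032) = −ln(0.870968) = 0.1382.

0.1382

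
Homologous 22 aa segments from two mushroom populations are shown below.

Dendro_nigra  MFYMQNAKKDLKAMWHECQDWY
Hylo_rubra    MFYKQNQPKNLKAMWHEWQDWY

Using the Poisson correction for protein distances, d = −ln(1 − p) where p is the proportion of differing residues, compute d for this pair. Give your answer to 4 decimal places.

Differing sites — 4:M/K; 7:A/Q; 8:K/P; 10:D/N; 18:C/W.
p = 5/22 = 0.227273.
d = −ln(1 − 0.227273) = −ln(0.772727) = 0.2578.

0.2578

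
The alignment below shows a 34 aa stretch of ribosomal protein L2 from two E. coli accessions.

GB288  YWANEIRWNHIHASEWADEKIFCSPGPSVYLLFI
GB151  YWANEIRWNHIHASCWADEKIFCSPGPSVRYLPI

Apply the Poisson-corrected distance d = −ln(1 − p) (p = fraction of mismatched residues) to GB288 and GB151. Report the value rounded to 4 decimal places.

Differing sites — 15:E/C; 30:Y/R; 31:L/Y; 33:F/P.
p = 4/34 = 0.117647.
d = −ln(1 − 0.117647) = −ln(0.882353) = 0.1252.

0.1252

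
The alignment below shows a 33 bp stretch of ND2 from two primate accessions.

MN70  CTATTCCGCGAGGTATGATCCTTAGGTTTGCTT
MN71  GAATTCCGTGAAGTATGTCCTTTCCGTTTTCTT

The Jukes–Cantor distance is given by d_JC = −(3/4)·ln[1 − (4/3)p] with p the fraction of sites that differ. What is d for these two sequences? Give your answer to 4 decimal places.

0.3882

Differing sites — 1:C/G; 2:T/A; 9:C/T; 12:G/A; 18:A/T; 19:T/C; 21:C/T; 24:A/C; 25:G/C; 30:G/T.
p = 10/33 = 0.303030.
d = −0.75 · ln(1 − (4/3)·0.303030) = −0.75 · ln(0.595960) = −0.75 · (-0.517582) = 0.3882.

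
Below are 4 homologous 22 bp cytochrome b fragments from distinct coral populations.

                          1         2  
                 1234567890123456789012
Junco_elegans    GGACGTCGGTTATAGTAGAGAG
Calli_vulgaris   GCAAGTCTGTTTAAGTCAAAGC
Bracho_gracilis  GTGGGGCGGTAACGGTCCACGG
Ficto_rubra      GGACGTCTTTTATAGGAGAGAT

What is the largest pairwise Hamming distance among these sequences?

Pairwise Hamming distances:
  Junco_elegans vs Calli_vulgaris: 10
  Junco_elegans vs Bracho_gracilis: 11
  Junco_elegans vs Ficto_rubra: 4
  Calli_vulgaris vs Bracho_gracilis: 12
  Calli_vulgaris vs Ficto_rubra: 11
  Bracho_gracilis vs Ficto_rubra: 15
The largest is 15, between Bracho_gracilis and Ficto_rubra.

15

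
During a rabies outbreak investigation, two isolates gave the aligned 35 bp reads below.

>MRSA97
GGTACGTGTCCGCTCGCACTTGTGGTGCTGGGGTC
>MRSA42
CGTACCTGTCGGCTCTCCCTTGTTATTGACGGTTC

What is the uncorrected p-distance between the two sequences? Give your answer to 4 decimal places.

0.3429

The sequences differ at positions 1 (G/C), 6 (G/C), 11 (C/G), 16 (G/T), 18 (A/C), 24 (G/T), 25 (G/A), 27 (G/T), 28 (C/G), 29 (T/A), 30 (G/C), 33 (G/T).
There are 12 differences over 35 sites, so p = 12/35 = 0.3429.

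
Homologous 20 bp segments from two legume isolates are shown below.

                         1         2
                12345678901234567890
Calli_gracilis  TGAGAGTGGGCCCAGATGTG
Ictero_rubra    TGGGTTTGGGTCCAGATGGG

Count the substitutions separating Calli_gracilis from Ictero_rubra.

The sequences differ at positions 3 (A/G), 5 (A/T), 6 (G/T), 11 (C/T), 19 (T/G).
That gives 5 mismatches out of 20 aligned sites, so the Hamming distance is 5.

5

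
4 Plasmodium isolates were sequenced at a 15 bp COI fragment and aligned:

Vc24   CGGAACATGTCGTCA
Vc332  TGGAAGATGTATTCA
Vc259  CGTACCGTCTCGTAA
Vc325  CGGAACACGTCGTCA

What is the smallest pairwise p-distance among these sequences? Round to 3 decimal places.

0.067

Pairwise Hamming distances:
  Vc24 vs Vc332: 4
  Vc24 vs Vc259: 5
  Vc24 vs Vc325: 1
  Vc332 vs Vc259: 9
  Vc332 vs Vc325: 5
  Vc259 vs Vc325: 6
The smallest is 1 mismatch, between Vc24 and Vc325; p = 1/15 = 0.067.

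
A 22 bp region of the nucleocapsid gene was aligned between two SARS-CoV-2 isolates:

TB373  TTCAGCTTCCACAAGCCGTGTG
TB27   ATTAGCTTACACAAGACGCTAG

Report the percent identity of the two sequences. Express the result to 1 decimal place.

Mismatches occur at site 1 (T↔A), site 3 (C↔T), site 9 (C↔A), site 16 (C↔A), site 19 (T↔C), site 20 (G↔T), site 21 (T↔A).
15 of the 22 sites match, so the percent identity is 15/22 × 100 = 68.2%.

68.2%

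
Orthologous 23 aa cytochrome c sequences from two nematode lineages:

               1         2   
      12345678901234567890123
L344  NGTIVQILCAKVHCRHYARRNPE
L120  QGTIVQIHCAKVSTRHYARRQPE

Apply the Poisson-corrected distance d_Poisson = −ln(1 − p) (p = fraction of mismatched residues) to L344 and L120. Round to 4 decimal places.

0.2451

Mismatches occur at site 1 (N→Q), site 8 (L→H), site 13 (H→S), site 14 (C→T), site 21 (N→Q).
p = 5/23 = 0.217391.
d = −ln(1 − 0.217391) = −ln(0.782609) = 0.2451.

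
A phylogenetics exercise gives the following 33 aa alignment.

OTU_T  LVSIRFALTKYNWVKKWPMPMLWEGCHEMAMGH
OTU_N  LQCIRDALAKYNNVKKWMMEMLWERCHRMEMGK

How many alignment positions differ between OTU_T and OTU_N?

The sequences differ at positions 2 (V/Q), 3 (S/C), 6 (F/D), 9 (T/A), 13 (W/N), 18 (P/M), 20 (P/E), 25 (G/R), 28 (E/R), 30 (A/E), 33 (H/K).
That gives 11 mismatches out of 33 aligned sites, so the Hamming distance is 11.

11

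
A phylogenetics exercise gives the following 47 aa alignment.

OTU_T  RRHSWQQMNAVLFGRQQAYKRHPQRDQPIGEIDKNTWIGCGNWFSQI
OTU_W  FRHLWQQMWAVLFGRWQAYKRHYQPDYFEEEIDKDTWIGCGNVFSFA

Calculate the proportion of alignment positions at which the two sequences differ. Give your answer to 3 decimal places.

The sequences differ at positions 1 (R/F), 4 (S/L), 9 (N/W), 16 (Q/W), 23 (P/Y), 25 (R/P), 27 (Q/Y), 28 (P/F), 29 (I/E), 30 (G/E), 35 (N/D), 43 (W/V), 46 (Q/F), 47 (I/A).
There are 14 differences over 47 sites, so p = 14/47 = 0.298.

0.298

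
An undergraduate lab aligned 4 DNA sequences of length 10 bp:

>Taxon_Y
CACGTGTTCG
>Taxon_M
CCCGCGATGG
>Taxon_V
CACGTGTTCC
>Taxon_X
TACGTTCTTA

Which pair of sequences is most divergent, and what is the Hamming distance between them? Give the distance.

Pairwise Hamming distances:
  Taxon_Y vs Taxon_M: 4
  Taxon_Y vs Taxon_V: 1
  Taxon_Y vs Taxon_X: 5
  Taxon_M vs Taxon_V: 5
  Taxon_M vs Taxon_X: 7
  Taxon_V vs Taxon_X: 5
The largest is 7, between Taxon_M and Taxon_X.

7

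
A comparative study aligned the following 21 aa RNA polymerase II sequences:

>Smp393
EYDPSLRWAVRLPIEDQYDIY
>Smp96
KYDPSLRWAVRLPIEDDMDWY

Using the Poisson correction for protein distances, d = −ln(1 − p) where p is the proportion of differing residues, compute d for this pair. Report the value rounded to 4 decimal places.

The sequences differ at positions 1 (E/K), 17 (Q/D), 18 (Y/M), 20 (I/W).
p = 4/21 = 0.190476.
d = −ln(1 − 0.190476) = −ln(0.809524) = 0.2113.

0.2113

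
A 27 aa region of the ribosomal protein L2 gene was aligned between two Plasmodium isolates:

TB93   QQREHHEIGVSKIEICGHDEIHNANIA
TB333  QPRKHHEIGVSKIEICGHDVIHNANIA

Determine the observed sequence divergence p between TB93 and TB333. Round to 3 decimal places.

0.111

Mismatches occur at site 2 (Q/P), site 4 (E/K), site 20 (E/V).
There are 3 differences over 27 sites, so p = 3/27 = 0.111.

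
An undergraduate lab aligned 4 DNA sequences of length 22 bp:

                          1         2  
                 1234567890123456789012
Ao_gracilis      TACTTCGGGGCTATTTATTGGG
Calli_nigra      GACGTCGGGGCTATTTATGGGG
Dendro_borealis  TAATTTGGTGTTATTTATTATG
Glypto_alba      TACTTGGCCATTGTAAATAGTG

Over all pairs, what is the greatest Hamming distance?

12

Pairwise Hamming distances:
  Ao_gracilis vs Calli_nigra: 3
  Ao_gracilis vs Dendro_borealis: 6
  Ao_gracilis vs Glypto_alba: 10
  Calli_nigra vs Dendro_borealis: 9
  Calli_nigra vs Glypto_alba: 12
  Dendro_borealis vs Glypto_alba: 10
The largest is 12, between Calli_nigra and Glypto_alba.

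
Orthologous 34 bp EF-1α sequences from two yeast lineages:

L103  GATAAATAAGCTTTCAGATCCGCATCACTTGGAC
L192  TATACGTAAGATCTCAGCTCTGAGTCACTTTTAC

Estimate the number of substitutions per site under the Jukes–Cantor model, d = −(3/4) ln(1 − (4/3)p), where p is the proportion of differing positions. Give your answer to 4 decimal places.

0.4234

Mismatches occur at site 1 (G/T), site 5 (A/C), site 6 (A/G), site 11 (C/A), site 13 (T/C), site 18 (A/C), site 21 (C/T), site 23 (C/A), site 24 (A/G), site 31 (G/T), site 32 (G/T).
p = 11/34 = 0.323529.
d = −0.75 · ln(1 − (4/3)·0.323529) = −0.75 · ln(0.568628) = −0.75 · (-0.564529) = 0.4234.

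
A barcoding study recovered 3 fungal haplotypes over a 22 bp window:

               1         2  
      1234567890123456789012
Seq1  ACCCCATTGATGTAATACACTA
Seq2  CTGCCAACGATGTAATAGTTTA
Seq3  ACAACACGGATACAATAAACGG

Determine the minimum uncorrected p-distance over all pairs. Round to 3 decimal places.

Pairwise Hamming distances:
  Seq1 vs Seq2: 8
  Seq1 vs Seq3: 9
  Seq2 vs Seq3: 13
The smallest is 8 mismatches, between Seq1 and Seq2; p = 8/22 = 0.364.

0.364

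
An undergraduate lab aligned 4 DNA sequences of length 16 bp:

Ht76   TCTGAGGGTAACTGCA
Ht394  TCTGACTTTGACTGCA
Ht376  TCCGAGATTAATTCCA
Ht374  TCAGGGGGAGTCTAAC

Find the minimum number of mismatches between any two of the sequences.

Pairwise Hamming distances:
  Ht76 vs Ht394: 4
  Ht76 vs Ht376: 5
  Ht76 vs Ht374: 8
  Ht394 vs Ht376: 6
  Ht394 vs Ht374: 10
  Ht376 vs Ht374: 11
The smallest is 4, between Ht76 and Ht394.

4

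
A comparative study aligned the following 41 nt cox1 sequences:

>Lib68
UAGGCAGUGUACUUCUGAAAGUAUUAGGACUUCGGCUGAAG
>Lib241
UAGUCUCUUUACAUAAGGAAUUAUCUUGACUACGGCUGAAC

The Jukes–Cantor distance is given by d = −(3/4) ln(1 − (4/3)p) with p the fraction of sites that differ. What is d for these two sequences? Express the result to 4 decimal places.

0.4556

Mismatches occur at site 4 (G↔U), site 6 (A↔U), site 7 (G↔C), site 9 (G↔U), site 13 (U↔A), site 15 (C↔A), site 16 (U↔A), site 18 (A↔G), site 21 (G↔U), site 25 (U↔C), site 26 (A↔U), site 27 (G↔U), site 32 (U↔A), site 41 (G↔C).
p = 14/41 = 0.341463.
d = −0.75 · ln(1 − (4/3)·0.341463) = −0.75 · ln(0.544716) = −0.75 · (-0.607491) = 0.4556.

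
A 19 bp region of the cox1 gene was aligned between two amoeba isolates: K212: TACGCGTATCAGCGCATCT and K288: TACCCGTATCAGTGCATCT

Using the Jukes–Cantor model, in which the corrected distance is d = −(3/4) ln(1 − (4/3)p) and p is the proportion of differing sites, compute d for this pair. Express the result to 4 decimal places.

0.1134

Differing sites — 4:G/C; 13:C/T.
p = 2/19 = 0.105263.
d = −0.75 · ln(1 − (4/3)·0.105263) = −0.75 · ln(0.859649) = −0.75 · (-0.151231) = 0.1134.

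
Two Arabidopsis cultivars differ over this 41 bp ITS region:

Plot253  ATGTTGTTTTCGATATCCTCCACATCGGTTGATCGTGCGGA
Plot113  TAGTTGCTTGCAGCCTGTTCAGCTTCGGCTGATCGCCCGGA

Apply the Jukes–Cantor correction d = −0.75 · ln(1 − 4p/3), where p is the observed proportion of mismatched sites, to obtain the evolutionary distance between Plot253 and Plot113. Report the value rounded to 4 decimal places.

0.5510

Differing sites — 1:A/T; 2:T/A; 7:T/C; 10:T/G; 12:G/A; 13:A/G; 14:T/C; 15:A/C; 17:C/G; 18:C/T; 21:C/A; 22:A/G; 24:A/T; 29:T/C; 36:T/C; 37:G/C.
p = 16/41 = 0.390244.
d = −0.75 · ln(1 − (4/3)·0.390244) = −0.75 · ln(0.479675) = −0.75 · (-0.734646) = 0.5510.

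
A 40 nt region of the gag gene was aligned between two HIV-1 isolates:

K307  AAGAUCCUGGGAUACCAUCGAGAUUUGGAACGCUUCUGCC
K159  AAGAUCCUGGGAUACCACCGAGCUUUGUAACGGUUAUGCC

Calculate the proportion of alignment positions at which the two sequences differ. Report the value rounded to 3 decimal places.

Mismatches occur at site 18 (U→C), site 23 (A→C), site 28 (G→U), site 33 (C→G), site 36 (C→A).
There are 5 differences over 40 sites, so p = 5/40 = 0.125.

0.125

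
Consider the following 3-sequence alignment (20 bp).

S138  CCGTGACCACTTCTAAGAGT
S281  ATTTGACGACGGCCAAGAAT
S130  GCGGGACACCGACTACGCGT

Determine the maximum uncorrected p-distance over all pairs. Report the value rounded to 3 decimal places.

0.550

Pairwise Hamming distances:
  S138 vs S281: 8
  S138 vs S130: 8
  S281 vs S130: 11
The largest is 11 mismatches, between S281 and S130; p = 11/20 = 0.550.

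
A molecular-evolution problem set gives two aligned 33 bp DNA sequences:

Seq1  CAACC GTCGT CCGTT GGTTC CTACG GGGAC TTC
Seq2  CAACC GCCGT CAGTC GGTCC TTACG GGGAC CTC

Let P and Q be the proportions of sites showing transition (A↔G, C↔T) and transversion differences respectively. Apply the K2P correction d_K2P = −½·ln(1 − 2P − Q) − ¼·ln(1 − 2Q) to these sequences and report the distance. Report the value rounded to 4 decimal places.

The sequences differ at positions 7 (T/C, transition), 12 (C/A, transversion), 15 (T/C, transition), 19 (T/C, transition), 21 (C/T, transition), 31 (T/C, transition).
Of the 6 differences, 5 transitions and 1 transversion over 33 sites: P = 5/33 = 0.151515, Q = 1/33 = 0.030303.
d = −0.5·ln(0.666667) − 0.25·ln(0.939394) = −0.5·(-0.405465) − 0.25·(-0.062520) = 0.2184.

0.2184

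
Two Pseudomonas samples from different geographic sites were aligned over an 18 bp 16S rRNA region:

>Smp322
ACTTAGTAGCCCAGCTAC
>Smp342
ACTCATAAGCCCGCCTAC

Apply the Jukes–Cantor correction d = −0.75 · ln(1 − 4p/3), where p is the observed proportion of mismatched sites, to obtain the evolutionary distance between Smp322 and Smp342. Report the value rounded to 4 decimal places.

The sequences differ at positions 4 (T/C), 6 (G/T), 7 (T/A), 13 (A/G), 14 (G/C).
p = 5/18 = 0.277778.
d = −0.75 · ln(1 − (4/3)·0.277778) = −0.75 · ln(0.629629) = −0.75 · (-0.462625) = 0.3470.

0.3470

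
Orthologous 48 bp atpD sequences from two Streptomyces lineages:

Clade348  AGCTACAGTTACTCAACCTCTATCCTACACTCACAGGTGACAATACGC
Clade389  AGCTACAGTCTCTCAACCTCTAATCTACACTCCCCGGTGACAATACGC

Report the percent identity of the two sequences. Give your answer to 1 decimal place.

Differing sites — 10:T/C; 11:A/T; 23:T/A; 24:C/T; 33:A/C; 35:A/C.
42 of the 48 sites match, so the percent identity is 42/48 × 100 = 87.5%.

87.5%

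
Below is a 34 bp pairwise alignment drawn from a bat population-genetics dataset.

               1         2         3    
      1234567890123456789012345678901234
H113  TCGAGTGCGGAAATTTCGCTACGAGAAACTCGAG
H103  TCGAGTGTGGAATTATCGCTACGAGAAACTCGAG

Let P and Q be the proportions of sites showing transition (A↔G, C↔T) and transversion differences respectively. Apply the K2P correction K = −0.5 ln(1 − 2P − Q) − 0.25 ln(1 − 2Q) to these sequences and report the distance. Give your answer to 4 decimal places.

0.0939

Mismatches occur at site 8 (C/T, transition), site 13 (A/T, transversion), site 15 (T/A, transversion).
Of the 3 differences, 1 transition and 2 transversions over 34 sites: P = 1/34 = 0.029412, Q = 2/34 = 0.058824.
d = −0.5·ln(0.882352) − 0.25·ln(0.882352) = −0.5·(-0.125164) − 0.25·(-0.125164) = 0.0939.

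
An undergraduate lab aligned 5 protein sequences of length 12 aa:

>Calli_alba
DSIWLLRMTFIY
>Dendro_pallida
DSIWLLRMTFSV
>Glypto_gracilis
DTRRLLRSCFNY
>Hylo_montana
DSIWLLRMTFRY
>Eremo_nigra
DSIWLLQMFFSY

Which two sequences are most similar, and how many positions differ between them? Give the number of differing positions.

Pairwise Hamming distances:
  Calli_alba vs Dendro_pallida: 2
  Calli_alba vs Glypto_gracilis: 6
  Calli_alba vs Hylo_montana: 1
  Calli_alba vs Eremo_nigra: 3
  Dendro_pallida vs Glypto_gracilis: 7
  Dendro_pallida vs Hylo_montana: 2
  Dendro_pallida vs Eremo_nigra: 3
  Glypto_gracilis vs Hylo_montana: 6
  Glypto_gracilis vs Eremo_nigra: 7
  Hylo_montana vs Eremo_nigra: 3
The smallest is 1, between Calli_alba and Hylo_montana.

1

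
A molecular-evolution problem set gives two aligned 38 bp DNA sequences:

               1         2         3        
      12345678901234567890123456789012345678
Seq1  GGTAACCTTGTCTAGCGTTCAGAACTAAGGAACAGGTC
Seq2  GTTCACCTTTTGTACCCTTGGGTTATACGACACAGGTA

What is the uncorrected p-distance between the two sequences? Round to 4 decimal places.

0.3947

Differing sites — 2:G/T; 4:A/C; 10:G/T; 12:C/G; 15:G/C; 17:G/C; 20:C/G; 21:A/G; 23:A/T; 24:A/T; 25:C/A; 28:A/C; 30:G/A; 31:A/C; 38:C/A.
There are 15 differences over 38 sites, so p = 15/38 = 0.3947.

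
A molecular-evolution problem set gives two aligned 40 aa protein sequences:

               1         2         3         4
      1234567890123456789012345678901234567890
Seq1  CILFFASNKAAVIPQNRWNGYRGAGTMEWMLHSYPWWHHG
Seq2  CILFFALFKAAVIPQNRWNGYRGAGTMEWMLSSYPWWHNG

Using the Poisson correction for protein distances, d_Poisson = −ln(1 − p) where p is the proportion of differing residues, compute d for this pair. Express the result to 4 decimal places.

0.1054

The sequences differ at positions 7 (S/L), 8 (N/F), 32 (H/S), 39 (H/N).
p = 4/40 = 0.100000.
d = −ln(1 − 0.100000) = −ln(0.900000) = 0.1054.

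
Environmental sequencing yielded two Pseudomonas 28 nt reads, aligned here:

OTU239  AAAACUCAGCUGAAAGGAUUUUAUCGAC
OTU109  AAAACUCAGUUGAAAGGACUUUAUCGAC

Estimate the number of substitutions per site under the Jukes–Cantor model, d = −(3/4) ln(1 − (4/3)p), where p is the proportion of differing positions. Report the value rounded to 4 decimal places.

0.0751

The sequences differ at positions 10 (C/U), 19 (U/C).
p = 2/28 = 0.071429.
d = −0.75 · ln(1 − (4/3)·0.071429) = −0.75 · ln(0.904761) = −0.75 · (-0.100084) = 0.0751.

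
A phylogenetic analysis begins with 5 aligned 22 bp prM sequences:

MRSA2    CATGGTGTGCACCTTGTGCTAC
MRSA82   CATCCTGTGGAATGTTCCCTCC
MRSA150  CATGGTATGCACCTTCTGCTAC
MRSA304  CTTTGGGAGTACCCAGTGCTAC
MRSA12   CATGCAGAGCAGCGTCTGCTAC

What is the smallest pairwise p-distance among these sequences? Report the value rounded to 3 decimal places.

Pairwise Hamming distances:
  MRSA2 vs MRSA82: 10
  MRSA2 vs MRSA150: 2
  MRSA2 vs MRSA304: 7
  MRSA2 vs MRSA12: 6
  MRSA82 vs MRSA150: 11
  MRSA82 vs MRSA304: 14
  MRSA82 vs MRSA12: 10
  MRSA150 vs MRSA304: 9
  MRSA150 vs MRSA12: 6
  MRSA304 vs MRSA12: 9
The smallest is 2 mismatches, between MRSA2 and MRSA150; p = 2/22 = 0.091.

0.091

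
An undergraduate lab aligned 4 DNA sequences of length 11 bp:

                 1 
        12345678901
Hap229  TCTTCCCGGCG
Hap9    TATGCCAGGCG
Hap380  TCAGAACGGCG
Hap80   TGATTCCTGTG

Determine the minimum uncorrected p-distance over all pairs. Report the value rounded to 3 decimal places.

Pairwise Hamming distances:
  Hap229 vs Hap9: 3
  Hap229 vs Hap380: 4
  Hap229 vs Hap80: 5
  Hap9 vs Hap380: 5
  Hap9 vs Hap80: 7
  Hap380 vs Hap80: 6
The smallest is 3 mismatches, between Hap229 and Hap9; p = 3/11 = 0.273.

0.273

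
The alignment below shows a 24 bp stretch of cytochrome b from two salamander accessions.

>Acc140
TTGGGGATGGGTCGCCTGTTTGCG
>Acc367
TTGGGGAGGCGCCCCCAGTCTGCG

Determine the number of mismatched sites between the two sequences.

The sequences differ at positions 8 (T/G), 10 (G/C), 12 (T/C), 14 (G/C), 17 (T/A), 20 (T/C).
That gives 6 mismatches out of 24 aligned sites, so the Hamming distance is 6.

6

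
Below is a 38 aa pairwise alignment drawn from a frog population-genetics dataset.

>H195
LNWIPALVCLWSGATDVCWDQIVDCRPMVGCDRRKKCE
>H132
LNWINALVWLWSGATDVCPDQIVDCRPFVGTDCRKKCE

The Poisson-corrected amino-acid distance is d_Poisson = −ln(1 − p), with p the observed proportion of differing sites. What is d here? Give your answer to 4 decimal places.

The sequences differ at positions 5 (P/N), 9 (C/W), 19 (W/P), 28 (M/F), 31 (C/T), 33 (R/C).
p = 6/38 = 0.157895.
d = −ln(1 − 0.157895) = −ln(0.842105) = 0.1719.

0.1719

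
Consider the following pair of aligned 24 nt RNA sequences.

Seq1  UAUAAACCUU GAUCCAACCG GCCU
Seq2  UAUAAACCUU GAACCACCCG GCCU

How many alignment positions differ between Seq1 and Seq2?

2

The sequences differ at positions 13 (U/A), 17 (A/C).
That gives 2 mismatches out of 24 aligned sites, so the Hamming distance is 2.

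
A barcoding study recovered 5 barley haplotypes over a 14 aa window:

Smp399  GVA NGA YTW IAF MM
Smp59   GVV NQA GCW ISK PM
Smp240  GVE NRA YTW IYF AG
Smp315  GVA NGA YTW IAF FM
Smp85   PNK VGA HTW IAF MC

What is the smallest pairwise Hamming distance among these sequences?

1

Pairwise Hamming distances:
  Smp399 vs Smp59: 7
  Smp399 vs Smp240: 5
  Smp399 vs Smp315: 1
  Smp399 vs Smp85: 6
  Smp59 vs Smp240: 8
  Smp59 vs Smp315: 7
  Smp59 vs Smp85: 11
  Smp240 vs Smp315: 5
  Smp240 vs Smp85: 9
  Smp315 vs Smp85: 7
The smallest is 1, between Smp399 and Smp315.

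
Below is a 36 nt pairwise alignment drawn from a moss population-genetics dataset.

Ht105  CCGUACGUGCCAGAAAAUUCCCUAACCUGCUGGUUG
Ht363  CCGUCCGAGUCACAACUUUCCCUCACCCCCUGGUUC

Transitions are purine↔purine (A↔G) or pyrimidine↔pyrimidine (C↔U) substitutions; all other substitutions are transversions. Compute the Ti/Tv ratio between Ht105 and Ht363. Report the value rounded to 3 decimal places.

0.250

Differing sites — 5:A/C (Tv); 8:U/A (Tv); 10:C/U (Ti); 13:G/C (Tv); 16:A/C (Tv); 17:A/U (Tv); 24:A/C (Tv); 28:U/C (Ti); 29:G/C (Tv); 36:G/C (Tv).
Of the 10 differences, 2 transitions and 8 transversions, so Ti/Tv = 2/8 = 0.250.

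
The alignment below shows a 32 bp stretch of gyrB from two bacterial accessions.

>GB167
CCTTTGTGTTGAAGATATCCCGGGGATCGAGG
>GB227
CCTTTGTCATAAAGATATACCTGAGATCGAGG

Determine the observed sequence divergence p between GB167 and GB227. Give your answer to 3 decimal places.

0.188

The sequences differ at positions 8 (G/C), 9 (T/A), 11 (G/A), 19 (C/A), 22 (G/T), 24 (G/A).
There are 6 differences over 32 sites, so p = 6/32 = 0.188.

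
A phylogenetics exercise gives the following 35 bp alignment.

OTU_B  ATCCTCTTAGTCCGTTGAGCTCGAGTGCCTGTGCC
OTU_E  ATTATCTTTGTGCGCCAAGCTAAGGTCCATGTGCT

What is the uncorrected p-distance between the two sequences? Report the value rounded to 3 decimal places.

The sequences differ at positions 3 (C/T), 4 (C/A), 9 (A/T), 12 (C/G), 15 (T/C), 16 (T/C), 17 (G/A), 22 (C/A), 23 (G/A), 24 (A/G), 27 (G/C), 29 (C/A), 35 (C/T).
There are 13 differences over 35 sites, so p = 13/35 = 0.371.

0.371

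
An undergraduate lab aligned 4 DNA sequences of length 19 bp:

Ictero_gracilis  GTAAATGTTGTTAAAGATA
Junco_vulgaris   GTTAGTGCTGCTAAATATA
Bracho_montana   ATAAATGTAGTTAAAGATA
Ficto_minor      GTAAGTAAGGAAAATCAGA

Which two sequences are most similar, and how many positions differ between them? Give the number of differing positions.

2

Pairwise Hamming distances:
  Ictero_gracilis vs Junco_vulgaris: 5
  Ictero_gracilis vs Bracho_montana: 2
  Ictero_gracilis vs Ficto_minor: 9
  Junco_vulgaris vs Bracho_montana: 7
  Junco_vulgaris vs Ficto_minor: 9
  Bracho_montana vs Ficto_minor: 10
The smallest is 2, between Ictero_gracilis and Bracho_montana.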